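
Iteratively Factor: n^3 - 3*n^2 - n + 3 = (n + 1)*(n^2 - 4*n + 3) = (n - 3)*(n + 1)*(n - 1)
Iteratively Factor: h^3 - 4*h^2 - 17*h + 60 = (h - 5)*(h^2 + h - 12) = (h - 5)*(h - 3)*(h + 4)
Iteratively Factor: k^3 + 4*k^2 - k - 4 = (k + 4)*(k^2 - 1) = (k + 1)*(k + 4)*(k - 1)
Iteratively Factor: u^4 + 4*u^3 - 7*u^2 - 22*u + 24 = (u + 3)*(u^3 + u^2 - 10*u + 8) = (u - 2)*(u + 3)*(u^2 + 3*u - 4) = (u - 2)*(u + 3)*(u + 4)*(u - 1)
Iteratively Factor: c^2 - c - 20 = (c + 4)*(c - 5)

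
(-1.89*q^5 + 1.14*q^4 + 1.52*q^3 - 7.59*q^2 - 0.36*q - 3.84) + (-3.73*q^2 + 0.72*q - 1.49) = -1.89*q^5 + 1.14*q^4 + 1.52*q^3 - 11.32*q^2 + 0.36*q - 5.33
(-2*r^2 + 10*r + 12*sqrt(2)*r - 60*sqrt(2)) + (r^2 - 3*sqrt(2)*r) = -r^2 + 10*r + 9*sqrt(2)*r - 60*sqrt(2)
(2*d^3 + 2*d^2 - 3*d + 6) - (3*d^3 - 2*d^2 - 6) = -d^3 + 4*d^2 - 3*d + 12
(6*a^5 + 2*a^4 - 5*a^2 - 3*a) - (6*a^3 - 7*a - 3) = 6*a^5 + 2*a^4 - 6*a^3 - 5*a^2 + 4*a + 3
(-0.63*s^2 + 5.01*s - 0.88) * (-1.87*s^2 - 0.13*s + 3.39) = 1.1781*s^4 - 9.2868*s^3 - 1.1414*s^2 + 17.0983*s - 2.9832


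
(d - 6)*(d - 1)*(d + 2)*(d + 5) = d^4 - 33*d^2 - 28*d + 60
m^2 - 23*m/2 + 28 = (m - 8)*(m - 7/2)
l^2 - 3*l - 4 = (l - 4)*(l + 1)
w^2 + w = w*(w + 1)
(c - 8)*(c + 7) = c^2 - c - 56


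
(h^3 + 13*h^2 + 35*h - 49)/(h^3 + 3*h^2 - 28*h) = (h^2 + 6*h - 7)/(h*(h - 4))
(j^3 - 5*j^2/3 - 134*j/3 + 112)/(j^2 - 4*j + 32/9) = 3*(j^2 + j - 42)/(3*j - 4)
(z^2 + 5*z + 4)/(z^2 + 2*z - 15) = (z^2 + 5*z + 4)/(z^2 + 2*z - 15)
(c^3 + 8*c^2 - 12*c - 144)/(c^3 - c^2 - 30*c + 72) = (c + 6)/(c - 3)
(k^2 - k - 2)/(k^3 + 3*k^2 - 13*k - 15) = (k - 2)/(k^2 + 2*k - 15)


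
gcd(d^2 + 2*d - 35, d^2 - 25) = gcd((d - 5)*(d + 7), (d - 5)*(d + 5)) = d - 5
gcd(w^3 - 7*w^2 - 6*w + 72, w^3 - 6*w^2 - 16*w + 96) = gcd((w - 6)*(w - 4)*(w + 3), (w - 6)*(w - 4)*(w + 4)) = w^2 - 10*w + 24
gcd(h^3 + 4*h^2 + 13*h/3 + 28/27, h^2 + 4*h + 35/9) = h + 7/3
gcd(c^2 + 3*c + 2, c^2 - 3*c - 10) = c + 2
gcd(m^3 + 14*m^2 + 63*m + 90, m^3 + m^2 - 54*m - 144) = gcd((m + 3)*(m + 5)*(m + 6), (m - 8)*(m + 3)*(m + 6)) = m^2 + 9*m + 18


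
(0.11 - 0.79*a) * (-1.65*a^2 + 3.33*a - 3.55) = 1.3035*a^3 - 2.8122*a^2 + 3.1708*a - 0.3905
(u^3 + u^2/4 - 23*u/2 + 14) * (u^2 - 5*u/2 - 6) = u^5 - 9*u^4/4 - 145*u^3/8 + 165*u^2/4 + 34*u - 84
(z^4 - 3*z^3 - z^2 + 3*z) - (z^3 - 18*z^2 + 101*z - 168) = z^4 - 4*z^3 + 17*z^2 - 98*z + 168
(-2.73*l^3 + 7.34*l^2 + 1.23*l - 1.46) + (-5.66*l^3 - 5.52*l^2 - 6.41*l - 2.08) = -8.39*l^3 + 1.82*l^2 - 5.18*l - 3.54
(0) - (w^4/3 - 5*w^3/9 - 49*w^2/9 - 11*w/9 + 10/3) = -w^4/3 + 5*w^3/9 + 49*w^2/9 + 11*w/9 - 10/3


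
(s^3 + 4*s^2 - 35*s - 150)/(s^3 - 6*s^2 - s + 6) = (s^2 + 10*s + 25)/(s^2 - 1)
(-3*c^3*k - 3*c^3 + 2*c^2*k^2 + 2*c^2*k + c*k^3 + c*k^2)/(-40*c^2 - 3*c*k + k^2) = c*(3*c^2*k + 3*c^2 - 2*c*k^2 - 2*c*k - k^3 - k^2)/(40*c^2 + 3*c*k - k^2)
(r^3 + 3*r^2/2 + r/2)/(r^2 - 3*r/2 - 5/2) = r*(2*r + 1)/(2*r - 5)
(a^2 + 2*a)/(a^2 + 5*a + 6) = a/(a + 3)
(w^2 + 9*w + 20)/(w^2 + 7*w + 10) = (w + 4)/(w + 2)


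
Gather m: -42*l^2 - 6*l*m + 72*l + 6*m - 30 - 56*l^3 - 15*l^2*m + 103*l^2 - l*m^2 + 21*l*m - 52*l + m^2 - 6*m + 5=-56*l^3 + 61*l^2 + 20*l + m^2*(1 - l) + m*(-15*l^2 + 15*l) - 25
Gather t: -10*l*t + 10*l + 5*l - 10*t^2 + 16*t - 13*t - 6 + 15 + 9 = 15*l - 10*t^2 + t*(3 - 10*l) + 18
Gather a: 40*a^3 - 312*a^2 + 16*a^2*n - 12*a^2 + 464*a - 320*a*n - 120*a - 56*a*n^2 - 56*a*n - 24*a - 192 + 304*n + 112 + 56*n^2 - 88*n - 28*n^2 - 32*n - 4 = 40*a^3 + a^2*(16*n - 324) + a*(-56*n^2 - 376*n + 320) + 28*n^2 + 184*n - 84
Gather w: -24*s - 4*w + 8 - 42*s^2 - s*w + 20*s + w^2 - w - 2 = -42*s^2 - 4*s + w^2 + w*(-s - 5) + 6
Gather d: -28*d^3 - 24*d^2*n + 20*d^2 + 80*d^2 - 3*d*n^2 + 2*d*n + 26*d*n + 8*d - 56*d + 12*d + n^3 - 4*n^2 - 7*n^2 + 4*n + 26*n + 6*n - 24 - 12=-28*d^3 + d^2*(100 - 24*n) + d*(-3*n^2 + 28*n - 36) + n^3 - 11*n^2 + 36*n - 36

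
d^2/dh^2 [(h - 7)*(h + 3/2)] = 2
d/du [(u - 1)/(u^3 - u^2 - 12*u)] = (-u*(-u^2 + u + 12) + (u - 1)*(-3*u^2 + 2*u + 12))/(u^2*(-u^2 + u + 12)^2)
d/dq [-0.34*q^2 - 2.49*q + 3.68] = -0.68*q - 2.49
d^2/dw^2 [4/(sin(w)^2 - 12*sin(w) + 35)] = 8*(-2*sin(w)^4 + 18*sin(w)^3 + sin(w)^2 - 246*sin(w) + 109)/(sin(w)^2 - 12*sin(w) + 35)^3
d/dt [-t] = -1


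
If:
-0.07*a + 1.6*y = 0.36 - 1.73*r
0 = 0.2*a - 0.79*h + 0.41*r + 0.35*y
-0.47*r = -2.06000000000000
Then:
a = 22.8571428571429*y + 103.179331306991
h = 6.22965641952984*y + 28.3960601746758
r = 4.38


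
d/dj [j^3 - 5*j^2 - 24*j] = 3*j^2 - 10*j - 24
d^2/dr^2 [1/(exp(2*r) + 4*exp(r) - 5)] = 4*(-(exp(r) + 1)*(exp(2*r) + 4*exp(r) - 5) + 2*(exp(r) + 2)^2*exp(r))*exp(r)/(exp(2*r) + 4*exp(r) - 5)^3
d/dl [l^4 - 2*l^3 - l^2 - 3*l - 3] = 4*l^3 - 6*l^2 - 2*l - 3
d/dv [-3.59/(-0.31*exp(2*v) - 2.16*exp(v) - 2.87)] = (-2.2258*exp(v) - 7.7544)*exp(v)/(0.31*exp(2*v) + 2.16*exp(v) + 2.87)^2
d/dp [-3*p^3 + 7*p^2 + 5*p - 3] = -9*p^2 + 14*p + 5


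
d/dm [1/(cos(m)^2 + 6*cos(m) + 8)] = 2*(cos(m) + 3)*sin(m)/(cos(m)^2 + 6*cos(m) + 8)^2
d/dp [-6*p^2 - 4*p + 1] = -12*p - 4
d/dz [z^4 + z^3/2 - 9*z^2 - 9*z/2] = 4*z^3 + 3*z^2/2 - 18*z - 9/2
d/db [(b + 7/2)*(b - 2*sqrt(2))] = 2*b - 2*sqrt(2) + 7/2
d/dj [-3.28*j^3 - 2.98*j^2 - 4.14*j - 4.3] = -9.84*j^2 - 5.96*j - 4.14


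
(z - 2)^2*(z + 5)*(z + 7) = z^4 + 8*z^3 - 9*z^2 - 92*z + 140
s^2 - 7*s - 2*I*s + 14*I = (s - 7)*(s - 2*I)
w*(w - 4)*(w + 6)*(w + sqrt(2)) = w^4 + sqrt(2)*w^3 + 2*w^3 - 24*w^2 + 2*sqrt(2)*w^2 - 24*sqrt(2)*w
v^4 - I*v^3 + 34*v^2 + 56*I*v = v*(v - 7*I)*(v + 2*I)*(v + 4*I)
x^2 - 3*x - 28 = (x - 7)*(x + 4)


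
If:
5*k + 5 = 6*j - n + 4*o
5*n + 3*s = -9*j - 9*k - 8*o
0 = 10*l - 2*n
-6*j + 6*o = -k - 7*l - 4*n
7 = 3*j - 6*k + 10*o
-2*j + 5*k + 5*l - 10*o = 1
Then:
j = -858/131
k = -3507/262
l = 61/262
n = 305/262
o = -703/131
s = 9455/131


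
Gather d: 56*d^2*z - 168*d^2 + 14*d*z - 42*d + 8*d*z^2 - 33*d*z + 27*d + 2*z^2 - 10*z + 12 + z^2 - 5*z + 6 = d^2*(56*z - 168) + d*(8*z^2 - 19*z - 15) + 3*z^2 - 15*z + 18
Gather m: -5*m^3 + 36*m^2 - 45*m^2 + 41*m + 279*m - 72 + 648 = -5*m^3 - 9*m^2 + 320*m + 576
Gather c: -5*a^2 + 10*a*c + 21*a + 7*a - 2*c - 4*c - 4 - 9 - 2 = -5*a^2 + 28*a + c*(10*a - 6) - 15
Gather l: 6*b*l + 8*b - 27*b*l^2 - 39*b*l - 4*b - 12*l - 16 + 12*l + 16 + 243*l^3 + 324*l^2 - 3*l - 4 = 4*b + 243*l^3 + l^2*(324 - 27*b) + l*(-33*b - 3) - 4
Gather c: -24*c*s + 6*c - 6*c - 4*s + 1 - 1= -24*c*s - 4*s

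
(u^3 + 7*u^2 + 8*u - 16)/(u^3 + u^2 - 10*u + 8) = (u + 4)/(u - 2)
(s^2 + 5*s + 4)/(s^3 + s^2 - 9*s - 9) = (s + 4)/(s^2 - 9)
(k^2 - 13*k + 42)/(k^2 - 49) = (k - 6)/(k + 7)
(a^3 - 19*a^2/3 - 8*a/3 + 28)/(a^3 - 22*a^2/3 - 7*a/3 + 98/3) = (a - 6)/(a - 7)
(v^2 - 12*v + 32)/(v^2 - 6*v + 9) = (v^2 - 12*v + 32)/(v^2 - 6*v + 9)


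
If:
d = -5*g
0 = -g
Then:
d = 0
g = 0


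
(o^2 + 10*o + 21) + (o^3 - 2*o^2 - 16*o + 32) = o^3 - o^2 - 6*o + 53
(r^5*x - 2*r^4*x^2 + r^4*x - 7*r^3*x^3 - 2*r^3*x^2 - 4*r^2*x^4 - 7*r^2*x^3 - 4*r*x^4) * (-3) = -3*r^5*x + 6*r^4*x^2 - 3*r^4*x + 21*r^3*x^3 + 6*r^3*x^2 + 12*r^2*x^4 + 21*r^2*x^3 + 12*r*x^4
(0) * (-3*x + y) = 0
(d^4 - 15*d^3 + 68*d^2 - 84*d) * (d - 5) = d^5 - 20*d^4 + 143*d^3 - 424*d^2 + 420*d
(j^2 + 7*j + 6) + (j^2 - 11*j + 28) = 2*j^2 - 4*j + 34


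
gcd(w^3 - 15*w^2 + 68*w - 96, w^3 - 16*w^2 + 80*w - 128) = w^2 - 12*w + 32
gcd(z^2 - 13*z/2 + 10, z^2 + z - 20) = z - 4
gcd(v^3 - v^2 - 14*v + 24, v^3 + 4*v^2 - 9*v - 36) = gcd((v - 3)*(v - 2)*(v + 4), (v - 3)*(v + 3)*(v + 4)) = v^2 + v - 12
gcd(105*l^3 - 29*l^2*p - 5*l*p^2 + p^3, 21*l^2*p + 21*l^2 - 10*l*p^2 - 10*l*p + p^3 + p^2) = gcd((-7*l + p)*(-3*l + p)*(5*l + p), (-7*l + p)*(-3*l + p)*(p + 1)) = 21*l^2 - 10*l*p + p^2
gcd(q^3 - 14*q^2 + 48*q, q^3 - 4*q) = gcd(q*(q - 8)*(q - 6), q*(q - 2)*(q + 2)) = q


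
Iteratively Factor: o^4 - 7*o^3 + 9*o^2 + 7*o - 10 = (o - 5)*(o^3 - 2*o^2 - o + 2) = (o - 5)*(o + 1)*(o^2 - 3*o + 2) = (o - 5)*(o - 2)*(o + 1)*(o - 1)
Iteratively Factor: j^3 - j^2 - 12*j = (j)*(j^2 - j - 12) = j*(j + 3)*(j - 4)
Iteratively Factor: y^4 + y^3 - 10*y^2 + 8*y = (y - 1)*(y^3 + 2*y^2 - 8*y) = (y - 1)*(y + 4)*(y^2 - 2*y) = (y - 2)*(y - 1)*(y + 4)*(y)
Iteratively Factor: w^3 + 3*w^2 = (w + 3)*(w^2) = w*(w + 3)*(w)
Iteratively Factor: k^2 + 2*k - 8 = (k + 4)*(k - 2)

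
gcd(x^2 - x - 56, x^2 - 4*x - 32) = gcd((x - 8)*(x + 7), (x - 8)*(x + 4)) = x - 8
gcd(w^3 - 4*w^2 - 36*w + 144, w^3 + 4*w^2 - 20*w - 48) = w^2 + 2*w - 24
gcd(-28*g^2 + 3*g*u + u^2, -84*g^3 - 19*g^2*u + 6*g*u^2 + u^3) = -28*g^2 + 3*g*u + u^2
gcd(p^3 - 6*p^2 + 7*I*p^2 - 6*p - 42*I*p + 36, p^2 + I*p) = p + I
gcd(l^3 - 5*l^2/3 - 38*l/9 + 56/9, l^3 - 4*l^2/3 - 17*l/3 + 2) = l + 2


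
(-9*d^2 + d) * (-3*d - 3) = 27*d^3 + 24*d^2 - 3*d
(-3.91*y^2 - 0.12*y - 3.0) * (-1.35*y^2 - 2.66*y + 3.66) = 5.2785*y^4 + 10.5626*y^3 - 9.9414*y^2 + 7.5408*y - 10.98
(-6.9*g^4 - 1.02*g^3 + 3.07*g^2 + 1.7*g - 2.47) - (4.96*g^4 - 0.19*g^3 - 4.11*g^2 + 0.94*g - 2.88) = -11.86*g^4 - 0.83*g^3 + 7.18*g^2 + 0.76*g + 0.41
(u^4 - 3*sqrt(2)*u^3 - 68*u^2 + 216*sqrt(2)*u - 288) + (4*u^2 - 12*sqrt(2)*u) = u^4 - 3*sqrt(2)*u^3 - 64*u^2 + 204*sqrt(2)*u - 288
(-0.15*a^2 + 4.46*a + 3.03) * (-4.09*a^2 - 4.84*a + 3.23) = 0.6135*a^4 - 17.5154*a^3 - 34.4636*a^2 - 0.259399999999999*a + 9.7869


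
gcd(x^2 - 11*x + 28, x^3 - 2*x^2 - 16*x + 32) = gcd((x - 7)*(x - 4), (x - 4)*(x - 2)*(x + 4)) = x - 4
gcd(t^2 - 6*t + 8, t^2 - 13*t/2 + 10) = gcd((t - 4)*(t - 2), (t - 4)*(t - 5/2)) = t - 4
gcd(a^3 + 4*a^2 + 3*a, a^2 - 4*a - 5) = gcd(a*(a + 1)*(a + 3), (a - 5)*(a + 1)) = a + 1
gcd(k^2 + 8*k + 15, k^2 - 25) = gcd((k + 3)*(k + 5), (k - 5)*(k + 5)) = k + 5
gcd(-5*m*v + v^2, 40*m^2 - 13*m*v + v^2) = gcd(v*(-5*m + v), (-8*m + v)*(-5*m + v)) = -5*m + v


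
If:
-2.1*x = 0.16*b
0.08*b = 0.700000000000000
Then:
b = 8.75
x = -0.67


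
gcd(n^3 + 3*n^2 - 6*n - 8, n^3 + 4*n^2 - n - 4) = n^2 + 5*n + 4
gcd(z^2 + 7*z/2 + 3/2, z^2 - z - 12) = z + 3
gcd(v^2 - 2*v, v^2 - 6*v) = v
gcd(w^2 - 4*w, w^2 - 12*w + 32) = w - 4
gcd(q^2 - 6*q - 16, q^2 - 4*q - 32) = q - 8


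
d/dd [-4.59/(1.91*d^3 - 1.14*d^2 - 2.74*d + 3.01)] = (26.3007*d^2 - 10.4652*d - 12.5766)/(1.91*d^3 - 1.14*d^2 - 2.74*d + 3.01)^2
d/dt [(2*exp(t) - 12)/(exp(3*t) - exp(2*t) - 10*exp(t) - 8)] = 2*((exp(t) - 6)*(-3*exp(2*t) + 2*exp(t) + 10) + exp(3*t) - exp(2*t) - 10*exp(t) - 8)*exp(t)/(-exp(3*t) + exp(2*t) + 10*exp(t) + 8)^2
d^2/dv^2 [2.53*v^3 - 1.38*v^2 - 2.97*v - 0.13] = 15.18*v - 2.76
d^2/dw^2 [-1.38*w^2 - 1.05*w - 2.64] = -2.76000000000000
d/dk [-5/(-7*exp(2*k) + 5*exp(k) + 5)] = (25 - 70*exp(k))*exp(k)/(-7*exp(2*k) + 5*exp(k) + 5)^2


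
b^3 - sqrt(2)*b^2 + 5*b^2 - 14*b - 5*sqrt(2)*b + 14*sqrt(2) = (b - 2)*(b + 7)*(b - sqrt(2))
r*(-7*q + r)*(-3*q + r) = 21*q^2*r - 10*q*r^2 + r^3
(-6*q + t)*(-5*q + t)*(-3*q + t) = -90*q^3 + 63*q^2*t - 14*q*t^2 + t^3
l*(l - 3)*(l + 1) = l^3 - 2*l^2 - 3*l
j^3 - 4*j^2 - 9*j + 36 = (j - 4)*(j - 3)*(j + 3)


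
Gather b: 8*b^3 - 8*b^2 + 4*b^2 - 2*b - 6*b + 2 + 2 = 8*b^3 - 4*b^2 - 8*b + 4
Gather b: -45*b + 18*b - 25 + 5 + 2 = -27*b - 18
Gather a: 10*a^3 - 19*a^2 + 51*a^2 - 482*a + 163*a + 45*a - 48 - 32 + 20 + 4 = 10*a^3 + 32*a^2 - 274*a - 56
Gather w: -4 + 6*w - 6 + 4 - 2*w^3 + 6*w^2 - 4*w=-2*w^3 + 6*w^2 + 2*w - 6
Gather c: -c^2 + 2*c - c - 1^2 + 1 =-c^2 + c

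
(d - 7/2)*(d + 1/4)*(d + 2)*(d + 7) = d^4 + 23*d^3/4 - 129*d^2/8 - 427*d/8 - 49/4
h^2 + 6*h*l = h*(h + 6*l)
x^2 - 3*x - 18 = (x - 6)*(x + 3)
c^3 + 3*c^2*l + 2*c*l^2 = c*(c + l)*(c + 2*l)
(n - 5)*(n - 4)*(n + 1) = n^3 - 8*n^2 + 11*n + 20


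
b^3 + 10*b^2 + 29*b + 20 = (b + 1)*(b + 4)*(b + 5)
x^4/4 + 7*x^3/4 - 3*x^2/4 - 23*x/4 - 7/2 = (x/4 + 1/4)*(x - 2)*(x + 1)*(x + 7)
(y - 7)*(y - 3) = y^2 - 10*y + 21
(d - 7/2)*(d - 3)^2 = d^3 - 19*d^2/2 + 30*d - 63/2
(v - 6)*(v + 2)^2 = v^3 - 2*v^2 - 20*v - 24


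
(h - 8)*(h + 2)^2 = h^3 - 4*h^2 - 28*h - 32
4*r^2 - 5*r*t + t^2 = (-4*r + t)*(-r + t)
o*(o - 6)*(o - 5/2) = o^3 - 17*o^2/2 + 15*o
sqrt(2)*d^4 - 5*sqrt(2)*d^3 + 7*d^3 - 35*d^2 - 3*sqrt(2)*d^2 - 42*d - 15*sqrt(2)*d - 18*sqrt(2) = (d - 6)*(d + 1)*(d + 3*sqrt(2))*(sqrt(2)*d + 1)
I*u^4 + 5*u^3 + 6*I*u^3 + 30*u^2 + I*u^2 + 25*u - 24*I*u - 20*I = (u + 5)*(u - 4*I)*(u - I)*(I*u + I)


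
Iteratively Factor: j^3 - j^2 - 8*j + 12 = (j - 2)*(j^2 + j - 6) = (j - 2)^2*(j + 3)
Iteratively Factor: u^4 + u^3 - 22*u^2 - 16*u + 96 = (u + 4)*(u^3 - 3*u^2 - 10*u + 24) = (u - 2)*(u + 4)*(u^2 - u - 12) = (u - 4)*(u - 2)*(u + 4)*(u + 3)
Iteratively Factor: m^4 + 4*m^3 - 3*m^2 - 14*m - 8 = (m + 4)*(m^3 - 3*m - 2) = (m + 1)*(m + 4)*(m^2 - m - 2) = (m - 2)*(m + 1)*(m + 4)*(m + 1)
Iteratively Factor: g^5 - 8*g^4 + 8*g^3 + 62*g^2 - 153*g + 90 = (g - 2)*(g^4 - 6*g^3 - 4*g^2 + 54*g - 45) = (g - 3)*(g - 2)*(g^3 - 3*g^2 - 13*g + 15) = (g - 5)*(g - 3)*(g - 2)*(g^2 + 2*g - 3) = (g - 5)*(g - 3)*(g - 2)*(g + 3)*(g - 1)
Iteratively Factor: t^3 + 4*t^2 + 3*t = (t)*(t^2 + 4*t + 3) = t*(t + 3)*(t + 1)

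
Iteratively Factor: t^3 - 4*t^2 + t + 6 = (t - 3)*(t^2 - t - 2) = (t - 3)*(t + 1)*(t - 2)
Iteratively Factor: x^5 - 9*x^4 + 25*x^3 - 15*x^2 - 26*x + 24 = (x - 2)*(x^4 - 7*x^3 + 11*x^2 + 7*x - 12) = (x - 4)*(x - 2)*(x^3 - 3*x^2 - x + 3) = (x - 4)*(x - 2)*(x - 1)*(x^2 - 2*x - 3) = (x - 4)*(x - 3)*(x - 2)*(x - 1)*(x + 1)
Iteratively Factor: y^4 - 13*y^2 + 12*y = (y)*(y^3 - 13*y + 12) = y*(y + 4)*(y^2 - 4*y + 3) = y*(y - 1)*(y + 4)*(y - 3)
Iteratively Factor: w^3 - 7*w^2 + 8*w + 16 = (w - 4)*(w^2 - 3*w - 4) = (w - 4)^2*(w + 1)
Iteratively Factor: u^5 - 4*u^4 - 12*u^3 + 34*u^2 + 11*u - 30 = (u + 3)*(u^4 - 7*u^3 + 9*u^2 + 7*u - 10) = (u - 5)*(u + 3)*(u^3 - 2*u^2 - u + 2) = (u - 5)*(u - 2)*(u + 3)*(u^2 - 1) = (u - 5)*(u - 2)*(u + 1)*(u + 3)*(u - 1)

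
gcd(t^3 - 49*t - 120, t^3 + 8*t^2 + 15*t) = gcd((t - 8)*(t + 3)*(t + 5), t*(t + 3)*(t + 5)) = t^2 + 8*t + 15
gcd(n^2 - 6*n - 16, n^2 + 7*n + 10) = n + 2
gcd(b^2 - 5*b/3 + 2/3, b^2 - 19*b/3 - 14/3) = 1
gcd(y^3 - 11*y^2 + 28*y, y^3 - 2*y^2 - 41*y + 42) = y - 7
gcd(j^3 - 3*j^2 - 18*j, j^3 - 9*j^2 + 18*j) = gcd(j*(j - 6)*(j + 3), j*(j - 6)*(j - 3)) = j^2 - 6*j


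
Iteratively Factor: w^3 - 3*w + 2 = (w - 1)*(w^2 + w - 2) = (w - 1)^2*(w + 2)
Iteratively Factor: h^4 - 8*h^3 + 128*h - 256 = (h - 4)*(h^3 - 4*h^2 - 16*h + 64) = (h - 4)^2*(h^2 - 16) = (h - 4)^2*(h + 4)*(h - 4)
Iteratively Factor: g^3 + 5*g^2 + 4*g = (g)*(g^2 + 5*g + 4) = g*(g + 4)*(g + 1)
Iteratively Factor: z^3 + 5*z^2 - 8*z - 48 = (z + 4)*(z^2 + z - 12) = (z + 4)^2*(z - 3)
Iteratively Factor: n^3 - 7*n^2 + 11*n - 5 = (n - 5)*(n^2 - 2*n + 1) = (n - 5)*(n - 1)*(n - 1)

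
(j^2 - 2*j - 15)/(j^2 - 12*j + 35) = (j + 3)/(j - 7)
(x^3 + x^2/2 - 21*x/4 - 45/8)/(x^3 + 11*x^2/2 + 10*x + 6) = (x^2 - x - 15/4)/(x^2 + 4*x + 4)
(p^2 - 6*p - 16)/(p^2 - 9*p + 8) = (p + 2)/(p - 1)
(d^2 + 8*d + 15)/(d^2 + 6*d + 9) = (d + 5)/(d + 3)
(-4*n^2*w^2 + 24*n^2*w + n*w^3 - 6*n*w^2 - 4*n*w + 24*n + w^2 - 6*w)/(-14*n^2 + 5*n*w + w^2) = (-4*n^2*w^2 + 24*n^2*w + n*w^3 - 6*n*w^2 - 4*n*w + 24*n + w^2 - 6*w)/(-14*n^2 + 5*n*w + w^2)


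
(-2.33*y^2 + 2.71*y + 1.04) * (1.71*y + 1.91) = -3.9843*y^3 + 0.1838*y^2 + 6.9545*y + 1.9864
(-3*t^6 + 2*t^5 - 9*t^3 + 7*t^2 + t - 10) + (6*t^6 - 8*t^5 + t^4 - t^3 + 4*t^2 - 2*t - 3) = 3*t^6 - 6*t^5 + t^4 - 10*t^3 + 11*t^2 - t - 13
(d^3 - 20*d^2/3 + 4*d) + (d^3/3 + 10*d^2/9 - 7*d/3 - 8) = 4*d^3/3 - 50*d^2/9 + 5*d/3 - 8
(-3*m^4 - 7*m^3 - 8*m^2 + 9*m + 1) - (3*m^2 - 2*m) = -3*m^4 - 7*m^3 - 11*m^2 + 11*m + 1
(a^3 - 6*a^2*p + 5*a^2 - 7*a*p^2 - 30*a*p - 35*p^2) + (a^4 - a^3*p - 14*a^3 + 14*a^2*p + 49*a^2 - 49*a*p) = a^4 - a^3*p - 13*a^3 + 8*a^2*p + 54*a^2 - 7*a*p^2 - 79*a*p - 35*p^2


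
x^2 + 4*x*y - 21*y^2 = (x - 3*y)*(x + 7*y)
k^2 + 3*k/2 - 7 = (k - 2)*(k + 7/2)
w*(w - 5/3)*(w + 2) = w^3 + w^2/3 - 10*w/3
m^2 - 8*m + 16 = (m - 4)^2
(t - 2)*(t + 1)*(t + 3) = t^3 + 2*t^2 - 5*t - 6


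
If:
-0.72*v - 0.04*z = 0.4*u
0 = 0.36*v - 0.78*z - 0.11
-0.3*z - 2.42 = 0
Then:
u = 31.72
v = -17.17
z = -8.07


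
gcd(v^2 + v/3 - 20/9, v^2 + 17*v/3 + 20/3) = v + 5/3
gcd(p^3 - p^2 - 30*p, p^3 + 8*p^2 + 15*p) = p^2 + 5*p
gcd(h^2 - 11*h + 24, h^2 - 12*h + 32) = h - 8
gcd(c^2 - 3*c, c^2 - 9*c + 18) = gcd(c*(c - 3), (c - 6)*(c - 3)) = c - 3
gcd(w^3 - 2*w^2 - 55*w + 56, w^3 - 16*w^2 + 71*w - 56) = w^2 - 9*w + 8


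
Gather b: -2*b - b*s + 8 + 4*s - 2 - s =b*(-s - 2) + 3*s + 6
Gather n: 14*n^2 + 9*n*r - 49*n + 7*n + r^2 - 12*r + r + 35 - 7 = 14*n^2 + n*(9*r - 42) + r^2 - 11*r + 28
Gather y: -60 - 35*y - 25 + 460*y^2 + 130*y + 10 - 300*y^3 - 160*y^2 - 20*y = -300*y^3 + 300*y^2 + 75*y - 75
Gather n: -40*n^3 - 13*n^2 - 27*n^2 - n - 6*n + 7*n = -40*n^3 - 40*n^2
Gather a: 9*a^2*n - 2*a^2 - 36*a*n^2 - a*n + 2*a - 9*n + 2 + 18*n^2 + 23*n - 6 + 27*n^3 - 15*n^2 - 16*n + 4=a^2*(9*n - 2) + a*(-36*n^2 - n + 2) + 27*n^3 + 3*n^2 - 2*n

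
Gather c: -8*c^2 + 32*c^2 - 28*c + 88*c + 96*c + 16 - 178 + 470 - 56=24*c^2 + 156*c + 252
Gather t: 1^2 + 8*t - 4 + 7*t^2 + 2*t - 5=7*t^2 + 10*t - 8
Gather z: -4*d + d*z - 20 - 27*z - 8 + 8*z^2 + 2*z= -4*d + 8*z^2 + z*(d - 25) - 28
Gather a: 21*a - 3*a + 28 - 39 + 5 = 18*a - 6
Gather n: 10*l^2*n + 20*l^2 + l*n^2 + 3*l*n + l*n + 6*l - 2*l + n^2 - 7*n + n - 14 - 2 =20*l^2 + 4*l + n^2*(l + 1) + n*(10*l^2 + 4*l - 6) - 16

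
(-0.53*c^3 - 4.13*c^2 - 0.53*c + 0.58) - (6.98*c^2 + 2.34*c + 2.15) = -0.53*c^3 - 11.11*c^2 - 2.87*c - 1.57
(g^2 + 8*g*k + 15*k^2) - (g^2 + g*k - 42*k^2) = 7*g*k + 57*k^2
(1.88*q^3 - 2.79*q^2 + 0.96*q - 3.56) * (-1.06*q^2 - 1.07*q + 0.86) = -1.9928*q^5 + 0.9458*q^4 + 3.5845*q^3 + 0.347*q^2 + 4.6348*q - 3.0616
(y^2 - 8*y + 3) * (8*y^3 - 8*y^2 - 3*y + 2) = 8*y^5 - 72*y^4 + 85*y^3 + 2*y^2 - 25*y + 6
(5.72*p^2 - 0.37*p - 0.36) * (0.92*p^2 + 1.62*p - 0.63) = 5.2624*p^4 + 8.926*p^3 - 4.5342*p^2 - 0.3501*p + 0.2268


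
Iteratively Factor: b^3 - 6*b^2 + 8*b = (b - 2)*(b^2 - 4*b) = (b - 4)*(b - 2)*(b)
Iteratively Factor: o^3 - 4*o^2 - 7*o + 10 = (o - 1)*(o^2 - 3*o - 10) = (o - 5)*(o - 1)*(o + 2)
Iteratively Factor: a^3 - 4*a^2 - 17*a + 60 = (a - 5)*(a^2 + a - 12) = (a - 5)*(a + 4)*(a - 3)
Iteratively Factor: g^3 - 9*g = (g + 3)*(g^2 - 3*g) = (g - 3)*(g + 3)*(g)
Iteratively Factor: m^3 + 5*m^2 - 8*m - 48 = (m + 4)*(m^2 + m - 12) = (m - 3)*(m + 4)*(m + 4)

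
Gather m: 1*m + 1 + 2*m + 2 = 3*m + 3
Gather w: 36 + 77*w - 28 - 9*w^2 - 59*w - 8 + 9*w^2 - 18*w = 0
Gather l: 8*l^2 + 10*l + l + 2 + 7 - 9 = 8*l^2 + 11*l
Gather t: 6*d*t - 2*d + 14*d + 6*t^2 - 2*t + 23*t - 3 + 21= 12*d + 6*t^2 + t*(6*d + 21) + 18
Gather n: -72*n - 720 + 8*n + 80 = -64*n - 640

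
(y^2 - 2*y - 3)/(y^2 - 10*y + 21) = (y + 1)/(y - 7)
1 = 1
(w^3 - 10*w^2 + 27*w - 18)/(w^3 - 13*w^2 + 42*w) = (w^2 - 4*w + 3)/(w*(w - 7))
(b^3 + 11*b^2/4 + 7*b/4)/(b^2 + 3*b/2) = (4*b^2 + 11*b + 7)/(2*(2*b + 3))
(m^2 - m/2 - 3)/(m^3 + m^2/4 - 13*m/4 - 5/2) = 2*(2*m + 3)/(4*m^2 + 9*m + 5)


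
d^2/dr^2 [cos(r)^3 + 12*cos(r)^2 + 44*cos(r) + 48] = -179*cos(r)/4 - 24*cos(2*r) - 9*cos(3*r)/4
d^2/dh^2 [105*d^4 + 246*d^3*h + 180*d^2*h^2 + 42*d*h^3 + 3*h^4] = 360*d^2 + 252*d*h + 36*h^2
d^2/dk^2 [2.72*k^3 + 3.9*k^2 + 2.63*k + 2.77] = 16.32*k + 7.8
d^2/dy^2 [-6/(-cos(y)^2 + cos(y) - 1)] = 6*(4*sin(y)^4 + sin(y)^2 + 19*cos(y)/4 - 3*cos(3*y)/4 - 5)/(sin(y)^2 + cos(y) - 2)^3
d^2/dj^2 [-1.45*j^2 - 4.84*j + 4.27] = -2.90000000000000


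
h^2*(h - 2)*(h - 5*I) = h^4 - 2*h^3 - 5*I*h^3 + 10*I*h^2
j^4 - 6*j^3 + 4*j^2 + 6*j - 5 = (j - 5)*(j - 1)^2*(j + 1)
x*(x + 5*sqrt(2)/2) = x^2 + 5*sqrt(2)*x/2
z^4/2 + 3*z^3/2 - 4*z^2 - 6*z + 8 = (z/2 + 1)*(z - 2)*(z - 1)*(z + 4)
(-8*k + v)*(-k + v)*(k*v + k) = 8*k^3*v + 8*k^3 - 9*k^2*v^2 - 9*k^2*v + k*v^3 + k*v^2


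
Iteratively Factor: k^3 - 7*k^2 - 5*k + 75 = (k - 5)*(k^2 - 2*k - 15) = (k - 5)^2*(k + 3)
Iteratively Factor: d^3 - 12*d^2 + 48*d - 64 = (d - 4)*(d^2 - 8*d + 16) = (d - 4)^2*(d - 4)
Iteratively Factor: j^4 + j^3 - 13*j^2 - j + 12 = (j - 1)*(j^3 + 2*j^2 - 11*j - 12) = (j - 1)*(j + 1)*(j^2 + j - 12) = (j - 1)*(j + 1)*(j + 4)*(j - 3)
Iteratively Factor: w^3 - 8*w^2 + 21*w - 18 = (w - 2)*(w^2 - 6*w + 9) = (w - 3)*(w - 2)*(w - 3)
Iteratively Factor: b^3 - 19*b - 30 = (b + 2)*(b^2 - 2*b - 15) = (b - 5)*(b + 2)*(b + 3)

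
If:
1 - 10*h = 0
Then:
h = 1/10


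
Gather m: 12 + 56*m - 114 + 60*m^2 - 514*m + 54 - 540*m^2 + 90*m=-480*m^2 - 368*m - 48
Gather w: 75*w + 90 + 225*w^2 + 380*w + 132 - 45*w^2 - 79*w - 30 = 180*w^2 + 376*w + 192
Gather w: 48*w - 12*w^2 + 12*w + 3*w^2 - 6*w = -9*w^2 + 54*w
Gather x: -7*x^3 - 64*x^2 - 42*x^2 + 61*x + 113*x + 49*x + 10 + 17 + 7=-7*x^3 - 106*x^2 + 223*x + 34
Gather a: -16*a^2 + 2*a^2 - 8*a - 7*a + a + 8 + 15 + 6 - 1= -14*a^2 - 14*a + 28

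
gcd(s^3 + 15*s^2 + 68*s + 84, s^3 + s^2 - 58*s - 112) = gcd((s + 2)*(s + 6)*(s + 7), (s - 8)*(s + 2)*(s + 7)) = s^2 + 9*s + 14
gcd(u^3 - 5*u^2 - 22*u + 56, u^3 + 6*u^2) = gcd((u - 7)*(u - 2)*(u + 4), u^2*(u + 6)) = 1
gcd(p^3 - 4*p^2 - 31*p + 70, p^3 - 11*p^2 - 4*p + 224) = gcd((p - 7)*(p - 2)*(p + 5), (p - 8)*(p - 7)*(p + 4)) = p - 7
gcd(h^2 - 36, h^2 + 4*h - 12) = h + 6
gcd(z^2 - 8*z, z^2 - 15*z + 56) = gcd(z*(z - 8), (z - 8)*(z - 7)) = z - 8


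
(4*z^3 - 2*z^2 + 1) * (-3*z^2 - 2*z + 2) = -12*z^5 - 2*z^4 + 12*z^3 - 7*z^2 - 2*z + 2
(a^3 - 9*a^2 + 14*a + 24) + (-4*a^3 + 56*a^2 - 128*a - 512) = -3*a^3 + 47*a^2 - 114*a - 488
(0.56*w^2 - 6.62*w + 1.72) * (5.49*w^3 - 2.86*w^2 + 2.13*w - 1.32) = 3.0744*w^5 - 37.9454*w^4 + 29.5688*w^3 - 19.759*w^2 + 12.402*w - 2.2704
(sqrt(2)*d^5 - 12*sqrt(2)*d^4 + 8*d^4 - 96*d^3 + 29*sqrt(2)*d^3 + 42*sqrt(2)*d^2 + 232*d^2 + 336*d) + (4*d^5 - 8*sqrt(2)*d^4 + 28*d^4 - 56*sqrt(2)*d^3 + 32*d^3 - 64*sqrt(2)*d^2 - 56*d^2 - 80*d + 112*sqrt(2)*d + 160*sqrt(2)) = sqrt(2)*d^5 + 4*d^5 - 20*sqrt(2)*d^4 + 36*d^4 - 64*d^3 - 27*sqrt(2)*d^3 - 22*sqrt(2)*d^2 + 176*d^2 + 112*sqrt(2)*d + 256*d + 160*sqrt(2)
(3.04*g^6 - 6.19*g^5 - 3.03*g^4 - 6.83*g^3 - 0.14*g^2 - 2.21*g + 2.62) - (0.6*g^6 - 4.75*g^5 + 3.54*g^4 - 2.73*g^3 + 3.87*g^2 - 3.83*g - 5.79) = 2.44*g^6 - 1.44*g^5 - 6.57*g^4 - 4.1*g^3 - 4.01*g^2 + 1.62*g + 8.41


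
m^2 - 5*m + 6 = (m - 3)*(m - 2)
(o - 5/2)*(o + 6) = o^2 + 7*o/2 - 15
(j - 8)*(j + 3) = j^2 - 5*j - 24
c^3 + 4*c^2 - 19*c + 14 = (c - 2)*(c - 1)*(c + 7)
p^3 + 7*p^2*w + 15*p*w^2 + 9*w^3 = (p + w)*(p + 3*w)^2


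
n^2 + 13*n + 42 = (n + 6)*(n + 7)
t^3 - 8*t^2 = t^2*(t - 8)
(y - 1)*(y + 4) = y^2 + 3*y - 4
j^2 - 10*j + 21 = (j - 7)*(j - 3)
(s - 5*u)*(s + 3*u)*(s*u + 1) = s^3*u - 2*s^2*u^2 + s^2 - 15*s*u^3 - 2*s*u - 15*u^2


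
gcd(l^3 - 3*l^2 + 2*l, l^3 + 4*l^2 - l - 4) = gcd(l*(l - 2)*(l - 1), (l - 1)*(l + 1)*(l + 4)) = l - 1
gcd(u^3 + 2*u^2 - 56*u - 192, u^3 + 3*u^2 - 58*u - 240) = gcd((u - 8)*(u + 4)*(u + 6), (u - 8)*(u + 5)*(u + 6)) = u^2 - 2*u - 48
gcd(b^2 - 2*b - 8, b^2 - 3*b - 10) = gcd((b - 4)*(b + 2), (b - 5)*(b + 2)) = b + 2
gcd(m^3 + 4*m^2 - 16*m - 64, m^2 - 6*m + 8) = m - 4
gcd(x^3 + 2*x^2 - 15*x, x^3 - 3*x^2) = x^2 - 3*x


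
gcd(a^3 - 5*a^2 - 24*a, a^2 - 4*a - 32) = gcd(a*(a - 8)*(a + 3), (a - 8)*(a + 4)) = a - 8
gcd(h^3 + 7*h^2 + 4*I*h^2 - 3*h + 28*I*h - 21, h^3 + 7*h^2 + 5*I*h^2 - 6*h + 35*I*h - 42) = h^2 + h*(7 + 3*I) + 21*I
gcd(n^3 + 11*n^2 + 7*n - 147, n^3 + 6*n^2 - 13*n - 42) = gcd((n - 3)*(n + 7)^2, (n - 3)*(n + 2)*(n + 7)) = n^2 + 4*n - 21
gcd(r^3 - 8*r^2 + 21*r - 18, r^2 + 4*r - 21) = r - 3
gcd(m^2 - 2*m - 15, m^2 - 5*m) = m - 5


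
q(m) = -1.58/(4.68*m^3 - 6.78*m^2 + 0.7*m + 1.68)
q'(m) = -1.58*(-14.04*m^2 + 13.56*m - 0.7)/(4.68*m^3 - 6.78*m^2 + 0.7*m + 1.68)^2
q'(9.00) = 0.00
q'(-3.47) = 0.00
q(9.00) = -0.00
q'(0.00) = 0.39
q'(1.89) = 0.37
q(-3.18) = 0.01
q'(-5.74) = 0.00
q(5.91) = -0.00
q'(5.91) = 0.00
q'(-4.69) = 0.00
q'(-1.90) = 0.04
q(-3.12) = 0.01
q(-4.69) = 0.00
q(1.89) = -0.15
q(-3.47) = 0.01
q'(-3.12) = 0.01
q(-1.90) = 0.03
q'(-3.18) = 0.01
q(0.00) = -0.94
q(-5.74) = 0.00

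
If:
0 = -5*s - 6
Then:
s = -6/5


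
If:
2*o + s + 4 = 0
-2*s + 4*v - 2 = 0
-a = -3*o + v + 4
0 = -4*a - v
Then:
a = 17/30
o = 23/30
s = -83/15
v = -34/15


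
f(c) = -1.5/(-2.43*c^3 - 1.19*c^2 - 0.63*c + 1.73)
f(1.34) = 0.21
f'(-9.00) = -0.00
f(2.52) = 0.03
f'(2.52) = -0.04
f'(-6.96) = -0.00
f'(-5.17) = -0.00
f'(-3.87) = -0.01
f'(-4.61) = -0.00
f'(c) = -1.5*(7.29*c^2 + 2.38*c + 0.63)/(-2.43*c^3 - 1.19*c^2 - 0.63*c + 1.73)^2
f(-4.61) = -0.01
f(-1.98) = -0.09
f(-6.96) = -0.00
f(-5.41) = -0.00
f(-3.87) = -0.01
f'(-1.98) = -0.12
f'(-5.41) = -0.00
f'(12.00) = -0.00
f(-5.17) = -0.00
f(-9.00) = -0.00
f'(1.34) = -0.50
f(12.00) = 0.00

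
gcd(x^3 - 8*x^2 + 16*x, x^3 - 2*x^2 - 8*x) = x^2 - 4*x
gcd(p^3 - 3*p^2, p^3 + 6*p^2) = p^2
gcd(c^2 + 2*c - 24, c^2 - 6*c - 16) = 1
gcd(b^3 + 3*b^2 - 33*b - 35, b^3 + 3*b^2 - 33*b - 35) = b^3 + 3*b^2 - 33*b - 35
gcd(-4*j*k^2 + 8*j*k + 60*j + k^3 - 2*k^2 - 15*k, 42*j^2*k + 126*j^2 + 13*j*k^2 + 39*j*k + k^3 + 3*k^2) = k + 3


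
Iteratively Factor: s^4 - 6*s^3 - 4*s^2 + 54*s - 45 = (s - 1)*(s^3 - 5*s^2 - 9*s + 45) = (s - 5)*(s - 1)*(s^2 - 9) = (s - 5)*(s - 1)*(s + 3)*(s - 3)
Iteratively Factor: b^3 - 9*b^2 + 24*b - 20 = (b - 2)*(b^2 - 7*b + 10) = (b - 5)*(b - 2)*(b - 2)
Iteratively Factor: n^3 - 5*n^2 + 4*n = (n - 1)*(n^2 - 4*n) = n*(n - 1)*(n - 4)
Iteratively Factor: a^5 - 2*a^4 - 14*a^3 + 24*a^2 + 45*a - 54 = (a + 2)*(a^4 - 4*a^3 - 6*a^2 + 36*a - 27) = (a - 3)*(a + 2)*(a^3 - a^2 - 9*a + 9) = (a - 3)*(a + 2)*(a + 3)*(a^2 - 4*a + 3) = (a - 3)^2*(a + 2)*(a + 3)*(a - 1)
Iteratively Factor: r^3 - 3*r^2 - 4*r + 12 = (r + 2)*(r^2 - 5*r + 6) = (r - 2)*(r + 2)*(r - 3)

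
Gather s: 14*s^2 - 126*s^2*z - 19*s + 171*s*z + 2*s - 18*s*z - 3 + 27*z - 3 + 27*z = s^2*(14 - 126*z) + s*(153*z - 17) + 54*z - 6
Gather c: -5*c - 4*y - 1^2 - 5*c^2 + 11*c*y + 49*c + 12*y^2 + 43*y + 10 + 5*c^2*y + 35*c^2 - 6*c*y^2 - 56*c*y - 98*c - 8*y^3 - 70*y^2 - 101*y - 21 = c^2*(5*y + 30) + c*(-6*y^2 - 45*y - 54) - 8*y^3 - 58*y^2 - 62*y - 12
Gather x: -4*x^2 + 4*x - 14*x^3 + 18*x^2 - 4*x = -14*x^3 + 14*x^2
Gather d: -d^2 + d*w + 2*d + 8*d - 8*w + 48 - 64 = -d^2 + d*(w + 10) - 8*w - 16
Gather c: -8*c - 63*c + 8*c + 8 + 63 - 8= 63 - 63*c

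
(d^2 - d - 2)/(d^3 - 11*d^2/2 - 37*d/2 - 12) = 2*(d - 2)/(2*d^2 - 13*d - 24)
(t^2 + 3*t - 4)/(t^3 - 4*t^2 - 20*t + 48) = (t - 1)/(t^2 - 8*t + 12)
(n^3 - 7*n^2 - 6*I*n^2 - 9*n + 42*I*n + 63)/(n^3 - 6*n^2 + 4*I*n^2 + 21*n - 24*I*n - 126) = (n^2 - n*(7 + 3*I) + 21*I)/(n^2 + n*(-6 + 7*I) - 42*I)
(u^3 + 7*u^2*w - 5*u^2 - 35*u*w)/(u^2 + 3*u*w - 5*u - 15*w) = u*(u + 7*w)/(u + 3*w)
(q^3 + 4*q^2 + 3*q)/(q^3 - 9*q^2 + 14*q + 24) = q*(q + 3)/(q^2 - 10*q + 24)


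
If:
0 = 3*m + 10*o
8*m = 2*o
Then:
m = 0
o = 0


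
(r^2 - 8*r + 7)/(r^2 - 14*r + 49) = (r - 1)/(r - 7)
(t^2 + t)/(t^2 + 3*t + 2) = t/(t + 2)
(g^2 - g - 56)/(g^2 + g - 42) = (g - 8)/(g - 6)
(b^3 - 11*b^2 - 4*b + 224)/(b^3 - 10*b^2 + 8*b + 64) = (b^2 - 3*b - 28)/(b^2 - 2*b - 8)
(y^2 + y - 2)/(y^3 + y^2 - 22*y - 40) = (y - 1)/(y^2 - y - 20)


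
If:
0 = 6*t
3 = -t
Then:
No Solution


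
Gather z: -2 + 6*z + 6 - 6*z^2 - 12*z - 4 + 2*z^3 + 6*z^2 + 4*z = 2*z^3 - 2*z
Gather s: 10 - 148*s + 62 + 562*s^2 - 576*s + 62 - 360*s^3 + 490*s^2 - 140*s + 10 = -360*s^3 + 1052*s^2 - 864*s + 144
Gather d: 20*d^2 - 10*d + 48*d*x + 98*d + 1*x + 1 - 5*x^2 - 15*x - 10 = 20*d^2 + d*(48*x + 88) - 5*x^2 - 14*x - 9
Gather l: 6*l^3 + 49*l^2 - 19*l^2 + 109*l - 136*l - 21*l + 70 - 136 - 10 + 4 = 6*l^3 + 30*l^2 - 48*l - 72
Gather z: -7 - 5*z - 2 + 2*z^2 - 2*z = 2*z^2 - 7*z - 9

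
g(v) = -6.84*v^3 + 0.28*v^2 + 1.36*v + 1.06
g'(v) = -20.52*v^2 + 0.56*v + 1.36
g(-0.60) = 1.82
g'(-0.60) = -6.36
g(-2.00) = 54.18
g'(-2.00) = -81.84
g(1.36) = -13.78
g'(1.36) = -35.83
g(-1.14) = 10.01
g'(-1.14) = -25.95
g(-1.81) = 40.08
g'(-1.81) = -66.88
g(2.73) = -132.31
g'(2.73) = -150.04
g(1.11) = -6.44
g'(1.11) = -23.30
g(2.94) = -166.34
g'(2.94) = -174.36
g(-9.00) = 4997.86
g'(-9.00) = -1665.80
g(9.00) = -4950.38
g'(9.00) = -1655.72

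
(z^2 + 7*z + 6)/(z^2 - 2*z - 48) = (z + 1)/(z - 8)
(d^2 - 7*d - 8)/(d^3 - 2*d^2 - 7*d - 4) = (d - 8)/(d^2 - 3*d - 4)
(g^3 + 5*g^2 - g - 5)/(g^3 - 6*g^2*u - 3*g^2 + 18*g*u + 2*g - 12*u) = (-g^2 - 6*g - 5)/(-g^2 + 6*g*u + 2*g - 12*u)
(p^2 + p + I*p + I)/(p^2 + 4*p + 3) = (p + I)/(p + 3)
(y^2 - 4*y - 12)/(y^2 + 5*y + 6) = (y - 6)/(y + 3)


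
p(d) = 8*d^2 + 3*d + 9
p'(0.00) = 3.00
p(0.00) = 9.00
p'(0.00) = 3.00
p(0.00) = 9.00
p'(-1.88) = -27.08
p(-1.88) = 31.64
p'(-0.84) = -10.44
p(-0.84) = 12.12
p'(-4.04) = -61.64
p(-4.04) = 127.45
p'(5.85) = 96.60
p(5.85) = 300.33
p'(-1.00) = -13.00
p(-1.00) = 14.00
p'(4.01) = 67.16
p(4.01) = 149.67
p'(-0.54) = -5.64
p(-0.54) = 9.71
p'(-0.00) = 3.00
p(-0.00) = 9.00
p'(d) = 16*d + 3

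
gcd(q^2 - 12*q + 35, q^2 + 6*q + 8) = 1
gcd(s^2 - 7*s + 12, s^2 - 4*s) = s - 4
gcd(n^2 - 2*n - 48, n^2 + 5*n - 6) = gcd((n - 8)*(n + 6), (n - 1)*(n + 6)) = n + 6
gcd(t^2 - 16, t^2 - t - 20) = t + 4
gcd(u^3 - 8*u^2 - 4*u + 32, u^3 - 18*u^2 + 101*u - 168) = u - 8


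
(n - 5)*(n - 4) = n^2 - 9*n + 20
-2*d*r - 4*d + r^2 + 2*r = (-2*d + r)*(r + 2)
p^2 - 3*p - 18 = (p - 6)*(p + 3)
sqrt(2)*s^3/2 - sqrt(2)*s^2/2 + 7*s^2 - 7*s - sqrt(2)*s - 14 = (s - 2)*(s + 7*sqrt(2))*(sqrt(2)*s/2 + sqrt(2)/2)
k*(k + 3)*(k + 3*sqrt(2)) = k^3 + 3*k^2 + 3*sqrt(2)*k^2 + 9*sqrt(2)*k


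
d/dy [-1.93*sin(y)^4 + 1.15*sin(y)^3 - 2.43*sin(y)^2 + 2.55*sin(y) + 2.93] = (-7.72*sin(y)^3 + 3.45*sin(y)^2 - 4.86*sin(y) + 2.55)*cos(y)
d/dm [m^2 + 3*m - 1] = 2*m + 3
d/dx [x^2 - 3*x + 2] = 2*x - 3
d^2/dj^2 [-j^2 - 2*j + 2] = -2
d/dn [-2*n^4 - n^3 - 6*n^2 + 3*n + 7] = -8*n^3 - 3*n^2 - 12*n + 3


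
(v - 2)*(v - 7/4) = v^2 - 15*v/4 + 7/2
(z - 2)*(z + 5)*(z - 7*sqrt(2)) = z^3 - 7*sqrt(2)*z^2 + 3*z^2 - 21*sqrt(2)*z - 10*z + 70*sqrt(2)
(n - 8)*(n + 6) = n^2 - 2*n - 48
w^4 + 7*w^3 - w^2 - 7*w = w*(w - 1)*(w + 1)*(w + 7)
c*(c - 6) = c^2 - 6*c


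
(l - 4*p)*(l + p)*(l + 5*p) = l^3 + 2*l^2*p - 19*l*p^2 - 20*p^3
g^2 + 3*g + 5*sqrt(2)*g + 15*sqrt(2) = (g + 3)*(g + 5*sqrt(2))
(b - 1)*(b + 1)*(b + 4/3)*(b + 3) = b^4 + 13*b^3/3 + 3*b^2 - 13*b/3 - 4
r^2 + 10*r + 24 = (r + 4)*(r + 6)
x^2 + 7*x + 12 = (x + 3)*(x + 4)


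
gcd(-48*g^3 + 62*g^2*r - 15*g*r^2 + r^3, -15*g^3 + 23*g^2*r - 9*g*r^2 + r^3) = -g + r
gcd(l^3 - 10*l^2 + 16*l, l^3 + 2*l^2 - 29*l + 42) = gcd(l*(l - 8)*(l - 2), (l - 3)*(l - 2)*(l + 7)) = l - 2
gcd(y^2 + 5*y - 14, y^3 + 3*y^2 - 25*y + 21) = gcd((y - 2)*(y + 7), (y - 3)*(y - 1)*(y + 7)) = y + 7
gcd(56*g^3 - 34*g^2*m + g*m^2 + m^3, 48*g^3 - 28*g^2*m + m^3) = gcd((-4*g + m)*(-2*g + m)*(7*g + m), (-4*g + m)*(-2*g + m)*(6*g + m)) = 8*g^2 - 6*g*m + m^2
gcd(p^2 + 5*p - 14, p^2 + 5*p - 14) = p^2 + 5*p - 14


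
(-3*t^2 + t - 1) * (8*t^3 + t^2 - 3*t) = -24*t^5 + 5*t^4 + 2*t^3 - 4*t^2 + 3*t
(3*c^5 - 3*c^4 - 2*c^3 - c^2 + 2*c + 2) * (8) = 24*c^5 - 24*c^4 - 16*c^3 - 8*c^2 + 16*c + 16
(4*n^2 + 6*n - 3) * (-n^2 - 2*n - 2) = -4*n^4 - 14*n^3 - 17*n^2 - 6*n + 6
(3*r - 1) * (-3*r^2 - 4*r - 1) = -9*r^3 - 9*r^2 + r + 1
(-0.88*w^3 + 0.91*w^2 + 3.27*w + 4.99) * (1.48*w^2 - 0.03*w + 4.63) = -1.3024*w^5 + 1.3732*w^4 + 0.7379*w^3 + 11.5004*w^2 + 14.9904*w + 23.1037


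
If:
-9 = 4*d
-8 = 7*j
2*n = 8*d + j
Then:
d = -9/4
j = -8/7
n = -67/7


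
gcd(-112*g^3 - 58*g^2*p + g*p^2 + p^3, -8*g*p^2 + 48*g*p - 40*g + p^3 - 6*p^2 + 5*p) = -8*g + p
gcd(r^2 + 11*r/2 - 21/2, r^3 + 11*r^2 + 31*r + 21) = r + 7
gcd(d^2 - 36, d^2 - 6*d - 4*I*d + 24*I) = d - 6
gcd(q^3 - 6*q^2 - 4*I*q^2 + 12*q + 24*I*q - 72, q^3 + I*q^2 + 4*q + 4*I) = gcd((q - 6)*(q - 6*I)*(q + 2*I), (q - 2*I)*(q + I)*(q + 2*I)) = q + 2*I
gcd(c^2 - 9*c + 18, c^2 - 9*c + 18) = c^2 - 9*c + 18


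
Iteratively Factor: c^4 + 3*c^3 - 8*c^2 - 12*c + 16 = (c - 2)*(c^3 + 5*c^2 + 2*c - 8) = (c - 2)*(c + 2)*(c^2 + 3*c - 4) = (c - 2)*(c + 2)*(c + 4)*(c - 1)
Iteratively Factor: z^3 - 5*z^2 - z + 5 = (z + 1)*(z^2 - 6*z + 5) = (z - 5)*(z + 1)*(z - 1)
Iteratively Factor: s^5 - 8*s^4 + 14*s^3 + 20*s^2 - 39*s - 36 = (s + 1)*(s^4 - 9*s^3 + 23*s^2 - 3*s - 36) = (s + 1)^2*(s^3 - 10*s^2 + 33*s - 36) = (s - 3)*(s + 1)^2*(s^2 - 7*s + 12) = (s - 4)*(s - 3)*(s + 1)^2*(s - 3)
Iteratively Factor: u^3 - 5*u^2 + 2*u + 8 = (u - 4)*(u^2 - u - 2) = (u - 4)*(u + 1)*(u - 2)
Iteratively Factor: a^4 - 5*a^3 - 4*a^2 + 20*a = (a)*(a^3 - 5*a^2 - 4*a + 20) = a*(a - 5)*(a^2 - 4) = a*(a - 5)*(a + 2)*(a - 2)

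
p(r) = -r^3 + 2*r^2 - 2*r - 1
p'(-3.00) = -41.00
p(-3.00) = 50.00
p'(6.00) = -86.00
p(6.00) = -157.00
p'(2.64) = -12.35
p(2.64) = -10.74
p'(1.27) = -1.76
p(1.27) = -2.36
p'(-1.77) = -18.48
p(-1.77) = 14.35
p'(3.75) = -29.19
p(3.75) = -33.11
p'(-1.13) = -10.35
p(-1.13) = 5.26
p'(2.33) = -8.97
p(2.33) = -7.45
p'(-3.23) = -46.22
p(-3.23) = 60.02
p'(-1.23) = -11.46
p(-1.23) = 6.35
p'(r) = -3*r^2 + 4*r - 2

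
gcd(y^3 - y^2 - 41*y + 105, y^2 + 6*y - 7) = y + 7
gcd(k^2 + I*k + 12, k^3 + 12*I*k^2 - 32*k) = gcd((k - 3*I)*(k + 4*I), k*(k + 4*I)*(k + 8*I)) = k + 4*I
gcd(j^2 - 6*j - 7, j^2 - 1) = j + 1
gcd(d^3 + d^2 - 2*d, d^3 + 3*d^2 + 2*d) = d^2 + 2*d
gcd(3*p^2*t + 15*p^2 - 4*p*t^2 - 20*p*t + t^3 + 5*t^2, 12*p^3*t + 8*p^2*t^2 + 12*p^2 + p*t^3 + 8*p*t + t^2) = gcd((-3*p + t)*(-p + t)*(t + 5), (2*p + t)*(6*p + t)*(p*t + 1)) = 1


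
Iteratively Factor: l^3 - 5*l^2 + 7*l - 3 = (l - 1)*(l^2 - 4*l + 3) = (l - 3)*(l - 1)*(l - 1)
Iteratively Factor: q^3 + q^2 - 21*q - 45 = (q - 5)*(q^2 + 6*q + 9) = (q - 5)*(q + 3)*(q + 3)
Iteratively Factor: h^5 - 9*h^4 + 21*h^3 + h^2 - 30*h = (h - 2)*(h^4 - 7*h^3 + 7*h^2 + 15*h) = (h - 2)*(h + 1)*(h^3 - 8*h^2 + 15*h) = (h - 5)*(h - 2)*(h + 1)*(h^2 - 3*h) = (h - 5)*(h - 3)*(h - 2)*(h + 1)*(h)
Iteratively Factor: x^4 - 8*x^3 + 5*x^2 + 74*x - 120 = (x - 2)*(x^3 - 6*x^2 - 7*x + 60) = (x - 4)*(x - 2)*(x^2 - 2*x - 15) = (x - 5)*(x - 4)*(x - 2)*(x + 3)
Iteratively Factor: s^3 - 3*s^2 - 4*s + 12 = (s - 3)*(s^2 - 4) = (s - 3)*(s + 2)*(s - 2)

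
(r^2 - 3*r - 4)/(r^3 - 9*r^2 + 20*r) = (r + 1)/(r*(r - 5))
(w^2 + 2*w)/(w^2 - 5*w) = (w + 2)/(w - 5)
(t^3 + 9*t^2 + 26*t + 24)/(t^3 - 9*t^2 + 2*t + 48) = (t^2 + 7*t + 12)/(t^2 - 11*t + 24)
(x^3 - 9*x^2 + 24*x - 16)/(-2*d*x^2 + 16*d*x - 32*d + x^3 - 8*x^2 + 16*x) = (x - 1)/(-2*d + x)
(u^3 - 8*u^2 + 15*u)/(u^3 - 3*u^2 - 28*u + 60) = u*(u^2 - 8*u + 15)/(u^3 - 3*u^2 - 28*u + 60)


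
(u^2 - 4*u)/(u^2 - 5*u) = (u - 4)/(u - 5)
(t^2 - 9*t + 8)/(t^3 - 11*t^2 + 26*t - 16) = 1/(t - 2)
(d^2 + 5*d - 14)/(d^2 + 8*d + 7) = (d - 2)/(d + 1)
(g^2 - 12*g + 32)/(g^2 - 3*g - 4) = (g - 8)/(g + 1)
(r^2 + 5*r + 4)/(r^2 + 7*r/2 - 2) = 2*(r + 1)/(2*r - 1)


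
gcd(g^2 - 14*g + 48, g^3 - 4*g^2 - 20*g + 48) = g - 6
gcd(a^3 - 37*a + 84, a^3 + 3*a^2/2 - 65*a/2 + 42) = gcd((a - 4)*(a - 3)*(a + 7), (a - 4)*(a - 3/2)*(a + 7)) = a^2 + 3*a - 28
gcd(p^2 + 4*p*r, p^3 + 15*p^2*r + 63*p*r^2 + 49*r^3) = 1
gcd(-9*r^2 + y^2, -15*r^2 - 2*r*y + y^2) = 3*r + y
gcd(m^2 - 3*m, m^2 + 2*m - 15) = m - 3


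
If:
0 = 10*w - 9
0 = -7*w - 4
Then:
No Solution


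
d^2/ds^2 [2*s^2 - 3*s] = 4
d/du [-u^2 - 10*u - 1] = -2*u - 10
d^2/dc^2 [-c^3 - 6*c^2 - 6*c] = -6*c - 12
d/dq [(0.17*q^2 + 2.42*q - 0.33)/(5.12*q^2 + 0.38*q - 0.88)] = (-12.3258*q^2 + 3.08*q - 2.0042)/(26.2144*q^4 + 3.8912*q^3 - 8.8668*q^2 - 0.6688*q + 0.7744)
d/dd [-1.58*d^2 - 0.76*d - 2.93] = -3.16*d - 0.76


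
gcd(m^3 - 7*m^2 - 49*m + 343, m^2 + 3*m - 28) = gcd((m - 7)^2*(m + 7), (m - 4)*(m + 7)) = m + 7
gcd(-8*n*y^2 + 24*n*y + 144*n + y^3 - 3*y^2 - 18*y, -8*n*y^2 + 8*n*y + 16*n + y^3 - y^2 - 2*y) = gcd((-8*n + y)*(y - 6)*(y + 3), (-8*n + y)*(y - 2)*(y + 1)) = -8*n + y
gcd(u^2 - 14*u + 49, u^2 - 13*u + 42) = u - 7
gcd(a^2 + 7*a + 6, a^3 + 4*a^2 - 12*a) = a + 6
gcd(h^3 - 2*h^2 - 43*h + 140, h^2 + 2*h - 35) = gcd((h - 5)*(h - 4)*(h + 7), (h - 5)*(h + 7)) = h^2 + 2*h - 35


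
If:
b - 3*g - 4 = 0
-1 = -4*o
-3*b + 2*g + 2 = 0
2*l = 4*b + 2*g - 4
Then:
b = -2/7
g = -10/7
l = -4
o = 1/4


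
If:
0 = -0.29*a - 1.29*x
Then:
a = -4.44827586206897*x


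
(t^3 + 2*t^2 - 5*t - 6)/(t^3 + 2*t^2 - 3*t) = (t^2 - t - 2)/(t*(t - 1))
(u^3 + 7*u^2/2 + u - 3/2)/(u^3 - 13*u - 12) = (u - 1/2)/(u - 4)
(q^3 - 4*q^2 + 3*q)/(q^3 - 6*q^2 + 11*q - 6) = q/(q - 2)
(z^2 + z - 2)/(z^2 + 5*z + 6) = (z - 1)/(z + 3)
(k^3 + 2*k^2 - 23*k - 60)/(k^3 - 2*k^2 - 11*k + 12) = (k^2 - k - 20)/(k^2 - 5*k + 4)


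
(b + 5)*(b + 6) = b^2 + 11*b + 30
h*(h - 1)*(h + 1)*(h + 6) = h^4 + 6*h^3 - h^2 - 6*h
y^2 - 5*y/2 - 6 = (y - 4)*(y + 3/2)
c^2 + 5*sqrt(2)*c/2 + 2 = (c + sqrt(2)/2)*(c + 2*sqrt(2))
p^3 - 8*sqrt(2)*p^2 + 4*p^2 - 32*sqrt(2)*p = p*(p + 4)*(p - 8*sqrt(2))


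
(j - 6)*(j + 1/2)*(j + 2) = j^3 - 7*j^2/2 - 14*j - 6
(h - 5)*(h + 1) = h^2 - 4*h - 5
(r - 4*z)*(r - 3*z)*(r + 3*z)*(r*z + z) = r^4*z - 4*r^3*z^2 + r^3*z - 9*r^2*z^3 - 4*r^2*z^2 + 36*r*z^4 - 9*r*z^3 + 36*z^4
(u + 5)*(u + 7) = u^2 + 12*u + 35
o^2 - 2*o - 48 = (o - 8)*(o + 6)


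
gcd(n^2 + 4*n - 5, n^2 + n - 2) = n - 1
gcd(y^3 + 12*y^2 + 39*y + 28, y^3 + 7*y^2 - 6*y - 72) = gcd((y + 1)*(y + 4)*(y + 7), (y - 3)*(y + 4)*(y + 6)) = y + 4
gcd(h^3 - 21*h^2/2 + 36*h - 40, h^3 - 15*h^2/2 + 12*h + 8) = h^2 - 8*h + 16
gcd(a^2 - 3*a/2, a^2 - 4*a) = a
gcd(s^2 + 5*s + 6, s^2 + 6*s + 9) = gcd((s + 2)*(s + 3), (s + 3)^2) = s + 3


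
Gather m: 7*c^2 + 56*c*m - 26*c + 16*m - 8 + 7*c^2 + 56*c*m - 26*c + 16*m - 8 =14*c^2 - 52*c + m*(112*c + 32) - 16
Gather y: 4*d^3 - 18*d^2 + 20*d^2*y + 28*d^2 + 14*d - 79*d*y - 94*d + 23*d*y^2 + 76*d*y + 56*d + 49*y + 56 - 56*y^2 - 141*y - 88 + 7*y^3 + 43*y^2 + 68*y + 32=4*d^3 + 10*d^2 - 24*d + 7*y^3 + y^2*(23*d - 13) + y*(20*d^2 - 3*d - 24)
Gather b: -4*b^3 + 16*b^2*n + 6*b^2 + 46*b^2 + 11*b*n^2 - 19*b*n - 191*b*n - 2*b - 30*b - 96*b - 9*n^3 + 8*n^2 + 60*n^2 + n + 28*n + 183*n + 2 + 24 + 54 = -4*b^3 + b^2*(16*n + 52) + b*(11*n^2 - 210*n - 128) - 9*n^3 + 68*n^2 + 212*n + 80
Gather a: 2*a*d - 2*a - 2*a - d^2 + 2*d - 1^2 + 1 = a*(2*d - 4) - d^2 + 2*d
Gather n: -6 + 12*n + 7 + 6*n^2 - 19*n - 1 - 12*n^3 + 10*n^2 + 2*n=-12*n^3 + 16*n^2 - 5*n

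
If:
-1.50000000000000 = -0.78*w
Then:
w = 1.92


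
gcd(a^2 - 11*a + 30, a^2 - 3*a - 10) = a - 5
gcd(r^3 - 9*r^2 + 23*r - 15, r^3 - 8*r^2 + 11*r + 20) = r - 5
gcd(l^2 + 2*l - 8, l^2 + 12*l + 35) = 1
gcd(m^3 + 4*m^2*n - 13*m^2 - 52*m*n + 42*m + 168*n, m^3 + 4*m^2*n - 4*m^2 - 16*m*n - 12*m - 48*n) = m^2 + 4*m*n - 6*m - 24*n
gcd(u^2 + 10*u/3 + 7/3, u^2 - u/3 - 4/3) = u + 1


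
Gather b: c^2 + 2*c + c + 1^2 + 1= c^2 + 3*c + 2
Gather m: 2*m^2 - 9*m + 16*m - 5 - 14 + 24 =2*m^2 + 7*m + 5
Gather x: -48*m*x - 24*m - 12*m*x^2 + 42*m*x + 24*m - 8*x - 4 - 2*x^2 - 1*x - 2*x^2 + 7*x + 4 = x^2*(-12*m - 4) + x*(-6*m - 2)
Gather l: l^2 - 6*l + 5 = l^2 - 6*l + 5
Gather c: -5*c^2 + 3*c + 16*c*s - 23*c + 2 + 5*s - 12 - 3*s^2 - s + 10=-5*c^2 + c*(16*s - 20) - 3*s^2 + 4*s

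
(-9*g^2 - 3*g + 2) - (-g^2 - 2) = -8*g^2 - 3*g + 4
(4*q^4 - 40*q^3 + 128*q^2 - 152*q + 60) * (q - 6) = 4*q^5 - 64*q^4 + 368*q^3 - 920*q^2 + 972*q - 360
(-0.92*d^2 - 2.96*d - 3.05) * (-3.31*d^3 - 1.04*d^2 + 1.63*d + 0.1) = 3.0452*d^5 + 10.7544*d^4 + 11.6743*d^3 - 1.7448*d^2 - 5.2675*d - 0.305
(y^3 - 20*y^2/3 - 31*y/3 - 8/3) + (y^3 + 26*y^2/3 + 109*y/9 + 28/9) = 2*y^3 + 2*y^2 + 16*y/9 + 4/9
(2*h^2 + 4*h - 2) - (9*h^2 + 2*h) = -7*h^2 + 2*h - 2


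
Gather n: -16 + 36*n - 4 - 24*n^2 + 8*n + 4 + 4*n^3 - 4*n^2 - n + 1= 4*n^3 - 28*n^2 + 43*n - 15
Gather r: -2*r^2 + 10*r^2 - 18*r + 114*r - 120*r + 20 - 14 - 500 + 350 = 8*r^2 - 24*r - 144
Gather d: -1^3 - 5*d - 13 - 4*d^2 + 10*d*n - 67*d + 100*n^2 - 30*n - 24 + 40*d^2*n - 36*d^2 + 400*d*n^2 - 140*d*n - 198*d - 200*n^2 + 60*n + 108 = d^2*(40*n - 40) + d*(400*n^2 - 130*n - 270) - 100*n^2 + 30*n + 70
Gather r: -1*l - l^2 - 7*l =-l^2 - 8*l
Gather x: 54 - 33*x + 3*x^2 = 3*x^2 - 33*x + 54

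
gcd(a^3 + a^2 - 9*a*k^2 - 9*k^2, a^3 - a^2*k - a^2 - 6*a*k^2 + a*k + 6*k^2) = a - 3*k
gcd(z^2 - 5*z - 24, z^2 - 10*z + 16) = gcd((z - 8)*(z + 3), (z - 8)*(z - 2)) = z - 8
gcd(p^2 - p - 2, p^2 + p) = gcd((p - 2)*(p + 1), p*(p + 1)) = p + 1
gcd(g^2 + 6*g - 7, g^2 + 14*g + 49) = g + 7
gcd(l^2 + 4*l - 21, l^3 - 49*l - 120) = 1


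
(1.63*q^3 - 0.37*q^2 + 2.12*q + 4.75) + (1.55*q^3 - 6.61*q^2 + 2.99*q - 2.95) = 3.18*q^3 - 6.98*q^2 + 5.11*q + 1.8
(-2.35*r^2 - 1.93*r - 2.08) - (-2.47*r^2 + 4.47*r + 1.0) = 0.12*r^2 - 6.4*r - 3.08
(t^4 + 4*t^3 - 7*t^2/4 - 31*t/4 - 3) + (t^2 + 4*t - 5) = t^4 + 4*t^3 - 3*t^2/4 - 15*t/4 - 8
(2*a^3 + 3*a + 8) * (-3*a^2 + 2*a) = -6*a^5 + 4*a^4 - 9*a^3 - 18*a^2 + 16*a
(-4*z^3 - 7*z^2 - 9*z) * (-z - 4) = 4*z^4 + 23*z^3 + 37*z^2 + 36*z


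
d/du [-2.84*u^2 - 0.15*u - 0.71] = -5.68*u - 0.15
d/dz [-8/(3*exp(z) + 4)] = 24*exp(z)/(3*exp(z) + 4)^2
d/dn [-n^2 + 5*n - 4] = 5 - 2*n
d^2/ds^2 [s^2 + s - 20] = 2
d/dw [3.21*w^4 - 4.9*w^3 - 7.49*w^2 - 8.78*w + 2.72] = 12.84*w^3 - 14.7*w^2 - 14.98*w - 8.78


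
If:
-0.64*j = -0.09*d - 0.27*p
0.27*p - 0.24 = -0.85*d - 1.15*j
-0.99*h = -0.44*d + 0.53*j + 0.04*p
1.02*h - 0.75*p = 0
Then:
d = 0.19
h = 0.05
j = 0.06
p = 0.07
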